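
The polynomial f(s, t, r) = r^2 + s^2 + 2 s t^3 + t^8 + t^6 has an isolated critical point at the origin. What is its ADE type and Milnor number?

The Hessian of f at 0 has rank 2. Corank 1: A-series; mu = 7 gives A_7.

Type A_{7}, Milnor number mu = 7.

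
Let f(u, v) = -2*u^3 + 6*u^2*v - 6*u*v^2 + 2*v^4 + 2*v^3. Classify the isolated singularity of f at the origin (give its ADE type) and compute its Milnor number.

Type E_{6}, Milnor number mu = 6.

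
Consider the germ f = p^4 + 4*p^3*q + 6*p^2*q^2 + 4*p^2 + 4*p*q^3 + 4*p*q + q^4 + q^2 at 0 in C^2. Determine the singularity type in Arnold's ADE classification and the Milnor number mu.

Type A_{3}, Milnor number mu = 3.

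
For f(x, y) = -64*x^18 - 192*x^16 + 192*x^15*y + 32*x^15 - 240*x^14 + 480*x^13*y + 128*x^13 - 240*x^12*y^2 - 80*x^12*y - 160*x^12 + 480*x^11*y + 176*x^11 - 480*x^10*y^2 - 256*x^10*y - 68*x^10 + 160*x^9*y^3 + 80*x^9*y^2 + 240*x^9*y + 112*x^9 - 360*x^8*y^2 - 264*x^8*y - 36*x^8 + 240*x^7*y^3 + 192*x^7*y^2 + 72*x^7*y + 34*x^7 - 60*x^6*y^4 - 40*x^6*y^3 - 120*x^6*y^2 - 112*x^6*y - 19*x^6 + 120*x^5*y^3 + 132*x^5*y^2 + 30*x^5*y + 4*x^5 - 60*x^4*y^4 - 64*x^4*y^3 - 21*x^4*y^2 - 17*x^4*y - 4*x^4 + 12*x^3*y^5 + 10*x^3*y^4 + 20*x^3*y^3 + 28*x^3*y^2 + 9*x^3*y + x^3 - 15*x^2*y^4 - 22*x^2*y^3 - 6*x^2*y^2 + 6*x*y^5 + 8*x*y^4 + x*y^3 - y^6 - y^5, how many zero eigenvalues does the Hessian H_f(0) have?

2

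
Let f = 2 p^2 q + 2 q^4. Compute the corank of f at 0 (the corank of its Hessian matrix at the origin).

2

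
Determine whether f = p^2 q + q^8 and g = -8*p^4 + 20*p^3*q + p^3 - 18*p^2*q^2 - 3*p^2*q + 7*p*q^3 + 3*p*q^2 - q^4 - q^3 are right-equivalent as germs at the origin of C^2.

No.

The Hessian of f at 0 is [[0, 0], [0, 0]] with rank 0, so corank 2. A Groebner basis of the Jacobian ideal J(f) in C{p,q} is {p^2/8 + q^7, p^3, p*q}; counting standard monomials gives mu = 9. Corank 2; j^3 = p^2*q has shape L^2 M (L != M), so D-series; mu = 9 gives D_9. The Hessian of g at 0 is [[0, 0], [0, 0]] with rank 0, so corank 2. A Groebner basis of the Jacobian ideal J(g) in C{p,q} is {3*p^2/4 - 3*p*q/2 + q^4 - q^3/4 + 3*q^2/4, p^3 - 9*p^2/4 + 9*p*q/2 - q^3/4 - 9*q^2/4, p^2*q - 7*p^2/4 + 7*p*q/2 - 5*q^3/12 - 7*q^2/4, -p^2 + p*q^2 + 2*p*q - 2*q^3/3 - q^2}; counting standard monomials gives mu = 7. Corank 2; j^3 = (p - q)^3 is a perfect cube, so E-series; the 4-jet and mu = 7 give E_7. f is D_9 but g is E_7, hence not right-equivalent.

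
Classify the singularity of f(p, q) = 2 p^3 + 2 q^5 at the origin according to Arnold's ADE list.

The Hessian of f at 0 has rank 0. Corank 2; j^3 = 2*p^3 is a perfect cube, so E-series; the 5-jet and mu = 8 give E_8.

E_8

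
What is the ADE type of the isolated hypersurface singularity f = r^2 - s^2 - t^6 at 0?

A5

The Hessian of f at 0 is [[-2, 0, 0], [0, 0, 0], [0, 0, 2]] with rank 2, so corank 1. A Groebner basis of the Jacobian ideal J(f) in C{s,t,r} is {t^5, s, r}; counting standard monomials gives mu = 5. Corank 1: A-series; mu = 5 gives A_5.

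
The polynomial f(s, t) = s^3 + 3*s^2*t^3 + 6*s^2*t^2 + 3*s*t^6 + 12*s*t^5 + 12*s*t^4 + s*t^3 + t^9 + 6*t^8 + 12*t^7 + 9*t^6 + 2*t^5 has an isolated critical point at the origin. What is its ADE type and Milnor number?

Type E7, Milnor number mu = 7.

The Hessian of f at 0 is [[0, 0], [0, 0]] with rank 0, so corank 2. A Groebner basis of the Jacobian ideal J(f) in C{s,t} is {-s^2/4 + t^4 - t^3/12, s^3, s^2*t + s^2/12 + t^3/36, s^2/2 + s*t^2 + t^3/6}; counting standard monomials gives mu = 7. Corank 2; j^3 = s^3 is a perfect cube, so E-series; the 4-jet and mu = 7 give E_7.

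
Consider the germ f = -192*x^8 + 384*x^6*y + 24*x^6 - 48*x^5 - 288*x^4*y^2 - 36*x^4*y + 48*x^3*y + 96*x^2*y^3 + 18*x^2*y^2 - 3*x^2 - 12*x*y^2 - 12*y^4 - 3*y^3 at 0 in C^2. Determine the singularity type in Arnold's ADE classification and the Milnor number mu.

Type A_{2}, Milnor number mu = 2.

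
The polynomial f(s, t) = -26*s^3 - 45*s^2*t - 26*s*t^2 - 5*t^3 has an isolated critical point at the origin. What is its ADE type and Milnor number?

Type D_{4}, Milnor number mu = 4.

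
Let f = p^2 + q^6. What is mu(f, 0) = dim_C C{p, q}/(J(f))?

5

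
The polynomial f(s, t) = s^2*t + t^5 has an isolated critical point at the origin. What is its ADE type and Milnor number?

The Hessian of f at 0 has rank 0. Corank 2; j^3 = s^2*t has shape L^2 M (L != M), so D-series; mu = 6 gives D_6.

Type D_{6}, Milnor number mu = 6.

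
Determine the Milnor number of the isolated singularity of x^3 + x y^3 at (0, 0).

7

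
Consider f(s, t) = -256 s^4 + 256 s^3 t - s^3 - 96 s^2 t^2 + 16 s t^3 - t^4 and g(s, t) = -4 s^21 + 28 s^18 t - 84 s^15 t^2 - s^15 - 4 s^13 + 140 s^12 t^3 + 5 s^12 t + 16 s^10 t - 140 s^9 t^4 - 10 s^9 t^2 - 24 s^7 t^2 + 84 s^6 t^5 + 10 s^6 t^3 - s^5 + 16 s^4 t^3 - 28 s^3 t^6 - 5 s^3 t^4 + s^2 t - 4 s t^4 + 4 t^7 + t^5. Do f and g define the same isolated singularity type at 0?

The Hessian of f at 0 is [[0, 0], [0, 0]] with rank 0, so corank 2. A Groebner basis of the Jacobian ideal J(f) in C{s,t} is {t^4, s*t^2 - t^3/12, s^2}; counting standard monomials gives mu = 6. Corank 2; j^3 = -s^3 is a perfect cube, so E-series; the 4-jet and mu = 6 give E_6. The Hessian of g at 0 is [[0, 0], [0, 0]] with rank 0, so corank 2. A Groebner basis of the Jacobian ideal J(g) in C{s,t} is {-s*t/2 + t^4, s*t^2, s^2 + 5*s*t/2}; counting standard monomials gives mu = 6. Corank 2; j^3 = s^2*t has shape L^2 M (L != M), so D-series; mu = 6 gives D_6. f is E_6 but g is D_6, hence not right-equivalent.

No.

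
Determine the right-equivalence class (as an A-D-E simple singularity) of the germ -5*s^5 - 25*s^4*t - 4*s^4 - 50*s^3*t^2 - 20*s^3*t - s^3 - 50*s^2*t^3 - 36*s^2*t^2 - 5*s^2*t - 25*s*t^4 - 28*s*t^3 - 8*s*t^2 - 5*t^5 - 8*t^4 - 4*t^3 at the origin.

D_6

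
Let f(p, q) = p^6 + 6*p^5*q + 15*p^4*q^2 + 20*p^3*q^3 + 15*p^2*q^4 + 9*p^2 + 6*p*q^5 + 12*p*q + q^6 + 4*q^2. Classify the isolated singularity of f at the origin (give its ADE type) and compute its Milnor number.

Type A_5, Milnor number mu = 5.

The Hessian of f at 0 is [[18, 12], [12, 8]] with rank 1, so corank 1. A Groebner basis of the Jacobian ideal J(f) in C{p,q} is {q^5, p + 2*q/3}; counting standard monomials gives mu = 5. Corank 1: A-series; mu = 5 gives A_5.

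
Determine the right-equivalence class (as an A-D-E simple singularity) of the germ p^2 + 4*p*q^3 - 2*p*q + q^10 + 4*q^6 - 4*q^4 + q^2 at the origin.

The Hessian of f at 0 has rank 1. Corank 1: A-series; mu = 9 gives A_9.

A_9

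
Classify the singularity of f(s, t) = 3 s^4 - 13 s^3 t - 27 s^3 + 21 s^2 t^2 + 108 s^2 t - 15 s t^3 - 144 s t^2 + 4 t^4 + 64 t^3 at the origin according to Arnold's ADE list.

E_{7}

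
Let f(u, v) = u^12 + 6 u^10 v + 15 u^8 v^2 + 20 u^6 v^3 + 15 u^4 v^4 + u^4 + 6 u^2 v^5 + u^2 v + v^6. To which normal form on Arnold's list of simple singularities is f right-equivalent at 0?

The Hessian of f at 0 is [[0, 0], [0, 0]] with rank 0, so corank 2. A Groebner basis of the Jacobian ideal J(f) in C{u,v} is {u^2/6 + v^5, u^3, u*v}; counting standard monomials gives mu = 7. Corank 2; j^3 = u^2*v has shape L^2 M (L != M), so D-series; mu = 7 gives D_7.

D_7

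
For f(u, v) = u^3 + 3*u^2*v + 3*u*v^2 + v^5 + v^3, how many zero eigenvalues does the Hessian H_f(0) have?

2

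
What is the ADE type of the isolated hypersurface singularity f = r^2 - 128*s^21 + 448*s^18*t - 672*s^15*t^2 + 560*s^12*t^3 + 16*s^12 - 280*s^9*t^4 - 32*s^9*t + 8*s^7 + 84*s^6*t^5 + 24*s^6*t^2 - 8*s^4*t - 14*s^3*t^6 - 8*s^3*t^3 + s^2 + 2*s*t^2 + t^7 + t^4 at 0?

A_{6}

The Hessian of f at 0 has rank 2. Corank 1: A-series; mu = 6 gives A_6.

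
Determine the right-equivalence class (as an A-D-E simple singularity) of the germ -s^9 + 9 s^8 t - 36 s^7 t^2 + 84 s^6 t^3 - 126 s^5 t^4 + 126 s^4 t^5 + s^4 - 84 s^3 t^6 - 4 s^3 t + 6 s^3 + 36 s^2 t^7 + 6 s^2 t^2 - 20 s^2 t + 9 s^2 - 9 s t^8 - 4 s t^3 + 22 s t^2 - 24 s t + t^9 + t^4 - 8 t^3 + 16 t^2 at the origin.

A_{8}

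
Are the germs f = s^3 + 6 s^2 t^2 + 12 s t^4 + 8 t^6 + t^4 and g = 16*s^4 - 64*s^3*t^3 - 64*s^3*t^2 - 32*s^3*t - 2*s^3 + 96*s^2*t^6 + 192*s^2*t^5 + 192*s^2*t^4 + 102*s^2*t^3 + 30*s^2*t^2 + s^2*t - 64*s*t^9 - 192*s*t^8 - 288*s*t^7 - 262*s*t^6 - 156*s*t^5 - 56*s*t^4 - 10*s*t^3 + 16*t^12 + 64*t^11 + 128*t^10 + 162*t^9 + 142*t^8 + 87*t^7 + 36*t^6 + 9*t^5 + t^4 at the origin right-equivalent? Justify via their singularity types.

No.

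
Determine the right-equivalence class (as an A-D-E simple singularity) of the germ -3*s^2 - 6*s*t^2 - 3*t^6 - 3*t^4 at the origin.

The Hessian of f at 0 has rank 1. Corank 1: A-series; mu = 5 gives A_5.

A5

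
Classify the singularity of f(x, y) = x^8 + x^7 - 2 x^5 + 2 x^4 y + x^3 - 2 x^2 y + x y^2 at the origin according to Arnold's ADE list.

D9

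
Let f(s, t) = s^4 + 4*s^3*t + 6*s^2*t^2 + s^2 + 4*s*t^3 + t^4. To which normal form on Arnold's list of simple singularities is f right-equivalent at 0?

A_3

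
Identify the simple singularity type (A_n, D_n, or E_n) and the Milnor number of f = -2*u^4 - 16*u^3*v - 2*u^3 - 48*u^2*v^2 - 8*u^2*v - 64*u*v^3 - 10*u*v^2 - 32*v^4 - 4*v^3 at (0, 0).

The Hessian of f at 0 has rank 0. Corank 2; j^3 = -2*(u + v)^2*(u + 2*v) has shape L^2 M (L != M), so D-series; mu = 5 gives D_5.

Type D_{5}, Milnor number mu = 5.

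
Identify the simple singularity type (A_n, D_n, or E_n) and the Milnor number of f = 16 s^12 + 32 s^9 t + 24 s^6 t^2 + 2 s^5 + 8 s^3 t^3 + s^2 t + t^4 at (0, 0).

The Hessian of f at 0 is [[0, 0], [0, 0]] with rank 0, so corank 2. A Groebner basis of the Jacobian ideal J(f) in C{s,t} is {s^3, s^2/4 + t^3, s*t}; counting standard monomials gives mu = 5. Corank 2; j^3 = s^2*t has shape L^2 M (L != M), so D-series; mu = 5 gives D_5.

Type D_{5}, Milnor number mu = 5.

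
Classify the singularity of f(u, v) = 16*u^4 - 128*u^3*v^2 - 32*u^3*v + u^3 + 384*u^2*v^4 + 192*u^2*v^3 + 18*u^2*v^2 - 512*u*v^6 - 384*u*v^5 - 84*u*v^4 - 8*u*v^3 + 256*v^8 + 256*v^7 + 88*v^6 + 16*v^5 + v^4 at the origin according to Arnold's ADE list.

E6

The Hessian of f at 0 is [[0, 0], [0, 0]] with rank 0, so corank 2. A Groebner basis of the Jacobian ideal J(f) in C{u,v} is {u^3, u^2*v, -u^2/4 + u*v^2, -3*u^2/2 + v^3}; counting standard monomials gives mu = 6. Corank 2; j^3 = u^3 is a perfect cube, so E-series; the 4-jet and mu = 6 give E_6.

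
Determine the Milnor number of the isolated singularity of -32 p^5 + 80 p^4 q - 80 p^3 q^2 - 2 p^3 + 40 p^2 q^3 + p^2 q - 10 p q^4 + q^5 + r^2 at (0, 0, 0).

6

The Hessian of f at 0 is [[0, 0, 0], [0, 0, 0], [0, 0, 2]] with rank 1, so corank 2. A Groebner basis of the Jacobian ideal J(f) in C{p,q,r} is {p*q/10 + q^4, p*q^2, p^2 - p*q/2, r}; counting standard monomials gives mu = 6. Corank 2; j^3 = -p^2*(2*p - q) has shape L^2 M (L != M), so D-series; mu = 6 gives D_6.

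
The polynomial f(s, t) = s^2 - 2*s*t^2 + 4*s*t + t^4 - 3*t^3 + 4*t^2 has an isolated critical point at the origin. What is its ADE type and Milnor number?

Type A2, Milnor number mu = 2.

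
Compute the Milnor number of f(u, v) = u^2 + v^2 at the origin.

The Hessian of f at 0 is [[2, 0], [0, 2]] with rank 2, so corank 0. A Groebner basis of the Jacobian ideal J(f) in C{u,v} is {u, v}; counting standard monomials gives mu = 1. Corank 0: nondegenerate Morse point, so A_1.

1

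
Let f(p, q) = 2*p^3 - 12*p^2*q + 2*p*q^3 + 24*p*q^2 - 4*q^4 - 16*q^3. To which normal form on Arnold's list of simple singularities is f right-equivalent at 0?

E_{7}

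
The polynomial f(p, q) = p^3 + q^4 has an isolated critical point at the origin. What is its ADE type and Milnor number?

Type E6, Milnor number mu = 6.

The Hessian of f at 0 has rank 0. Corank 2; j^3 = p^3 is a perfect cube, so E-series; the 4-jet and mu = 6 give E_6.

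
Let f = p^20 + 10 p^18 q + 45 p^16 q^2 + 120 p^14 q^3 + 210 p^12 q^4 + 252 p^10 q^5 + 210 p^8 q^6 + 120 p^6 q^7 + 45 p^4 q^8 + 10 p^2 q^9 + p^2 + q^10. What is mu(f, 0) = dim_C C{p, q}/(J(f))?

9

The Hessian of f at 0 is [[2, 0], [0, 0]] with rank 1, so corank 1. A Groebner basis of the Jacobian ideal J(f) in C{p,q} is {q^9, p}; counting standard monomials gives mu = 9. Corank 1: A-series; mu = 9 gives A_9.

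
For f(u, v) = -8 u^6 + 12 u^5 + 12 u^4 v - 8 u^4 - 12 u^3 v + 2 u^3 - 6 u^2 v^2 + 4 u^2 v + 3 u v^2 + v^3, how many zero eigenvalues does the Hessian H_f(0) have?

2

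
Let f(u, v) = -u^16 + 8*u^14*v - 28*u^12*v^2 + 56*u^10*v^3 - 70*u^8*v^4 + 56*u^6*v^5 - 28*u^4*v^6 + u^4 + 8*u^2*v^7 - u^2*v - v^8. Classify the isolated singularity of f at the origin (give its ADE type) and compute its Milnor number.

Type D_{9}, Milnor number mu = 9.

The Hessian of f at 0 is [[0, 0], [0, 0]] with rank 0, so corank 2. A Groebner basis of the Jacobian ideal J(f) in C{u,v} is {u^2/8 + v^7, u^3, u*v}; counting standard monomials gives mu = 9. Corank 2; j^3 = -u^2*v has shape L^2 M (L != M), so D-series; mu = 9 gives D_9.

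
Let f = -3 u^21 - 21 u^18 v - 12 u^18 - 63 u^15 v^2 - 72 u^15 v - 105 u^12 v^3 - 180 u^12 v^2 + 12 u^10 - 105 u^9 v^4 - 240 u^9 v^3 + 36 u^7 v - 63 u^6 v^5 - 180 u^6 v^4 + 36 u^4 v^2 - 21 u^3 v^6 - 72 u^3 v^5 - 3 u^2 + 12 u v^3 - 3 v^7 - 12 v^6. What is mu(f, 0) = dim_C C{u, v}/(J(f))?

6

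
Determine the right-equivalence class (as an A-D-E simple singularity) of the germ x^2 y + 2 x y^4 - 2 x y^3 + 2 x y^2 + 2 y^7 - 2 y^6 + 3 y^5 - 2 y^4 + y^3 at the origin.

D_8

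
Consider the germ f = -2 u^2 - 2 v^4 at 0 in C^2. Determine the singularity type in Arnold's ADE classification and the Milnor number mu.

Type A_{3}, Milnor number mu = 3.

The Hessian of f at 0 has rank 1. Corank 1: A-series; mu = 3 gives A_3.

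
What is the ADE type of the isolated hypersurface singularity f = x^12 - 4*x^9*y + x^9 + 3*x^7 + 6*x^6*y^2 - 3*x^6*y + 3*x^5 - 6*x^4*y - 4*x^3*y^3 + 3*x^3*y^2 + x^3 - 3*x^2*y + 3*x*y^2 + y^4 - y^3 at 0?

E_6

The Hessian of f at 0 is [[0, 0], [0, 0]] with rank 0, so corank 2. A Groebner basis of the Jacobian ideal J(f) in C{x,y} is {y^3, x^2 - 2*x*y + y^2}; counting standard monomials gives mu = 6. Corank 2; j^3 = (x - y)^3 is a perfect cube, so E-series; the 4-jet and mu = 6 give E_6.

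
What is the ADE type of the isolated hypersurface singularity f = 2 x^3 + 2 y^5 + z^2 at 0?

E_{8}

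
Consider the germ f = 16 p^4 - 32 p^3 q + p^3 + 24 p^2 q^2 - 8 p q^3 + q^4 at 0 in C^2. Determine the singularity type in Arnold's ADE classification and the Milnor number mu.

The Hessian of f at 0 has rank 0. Corank 2; j^3 = p^3 is a perfect cube, so E-series; the 4-jet and mu = 6 give E_6.

Type E_{6}, Milnor number mu = 6.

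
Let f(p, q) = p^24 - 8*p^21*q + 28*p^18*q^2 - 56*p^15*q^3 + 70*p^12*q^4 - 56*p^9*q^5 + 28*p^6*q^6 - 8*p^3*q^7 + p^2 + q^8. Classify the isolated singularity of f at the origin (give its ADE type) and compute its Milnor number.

The Hessian of f at 0 has rank 1. Corank 1: A-series; mu = 7 gives A_7.

Type A_{7}, Milnor number mu = 7.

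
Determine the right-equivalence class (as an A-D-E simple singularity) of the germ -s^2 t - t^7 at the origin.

The Hessian of f at 0 is [[0, 0], [0, 0]] with rank 0, so corank 2. A Groebner basis of the Jacobian ideal J(f) in C{s,t} is {s^2/7 + t^6, s^3, s*t}; counting standard monomials gives mu = 8. Corank 2; j^3 = -s^2*t has shape L^2 M (L != M), so D-series; mu = 8 gives D_8.

D8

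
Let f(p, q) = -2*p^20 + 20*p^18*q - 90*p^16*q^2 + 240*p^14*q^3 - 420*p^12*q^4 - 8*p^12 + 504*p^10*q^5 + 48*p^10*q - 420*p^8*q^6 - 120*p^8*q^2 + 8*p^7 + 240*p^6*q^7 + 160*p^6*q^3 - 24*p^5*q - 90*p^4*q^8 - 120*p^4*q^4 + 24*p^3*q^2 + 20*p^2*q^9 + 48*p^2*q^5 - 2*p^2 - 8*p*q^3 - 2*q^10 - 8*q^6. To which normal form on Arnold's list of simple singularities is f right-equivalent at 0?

A9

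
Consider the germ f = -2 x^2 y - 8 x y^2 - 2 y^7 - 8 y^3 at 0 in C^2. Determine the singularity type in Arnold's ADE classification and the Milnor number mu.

Type D8, Milnor number mu = 8.

The Hessian of f at 0 has rank 0. Corank 2; j^3 = -2*y*(x + 2*y)^2 has shape L^2 M (L != M), so D-series; mu = 8 gives D_8.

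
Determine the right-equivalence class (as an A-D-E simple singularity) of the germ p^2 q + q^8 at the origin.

D_{9}

The Hessian of f at 0 is [[0, 0], [0, 0]] with rank 0, so corank 2. A Groebner basis of the Jacobian ideal J(f) in C{p,q} is {p^2/8 + q^7, p^3, p*q}; counting standard monomials gives mu = 9. Corank 2; j^3 = p^2*q has shape L^2 M (L != M), so D-series; mu = 9 gives D_9.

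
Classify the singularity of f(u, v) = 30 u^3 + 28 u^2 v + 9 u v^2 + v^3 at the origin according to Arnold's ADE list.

The Hessian of f at 0 has rank 0. Corank 2; j^3 = (3*u + v)*(10*u^2 + 6*u*v + v^2) splits into three distinct lines over C (the quadratic factor has nonzero discriminant), so D_4.

D4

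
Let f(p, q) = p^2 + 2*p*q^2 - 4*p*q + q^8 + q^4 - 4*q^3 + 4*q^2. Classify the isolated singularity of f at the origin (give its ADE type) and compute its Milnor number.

Type A_{7}, Milnor number mu = 7.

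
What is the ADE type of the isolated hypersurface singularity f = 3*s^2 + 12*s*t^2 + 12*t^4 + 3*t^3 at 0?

A2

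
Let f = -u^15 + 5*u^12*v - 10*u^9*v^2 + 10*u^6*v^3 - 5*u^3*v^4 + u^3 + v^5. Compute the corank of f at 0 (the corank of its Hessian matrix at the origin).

The Hessian at 0 is [[0, 0], [0, 0]] of rank 0; hence corank 2.

2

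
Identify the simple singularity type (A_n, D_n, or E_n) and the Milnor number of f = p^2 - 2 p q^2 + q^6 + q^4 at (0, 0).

Type A5, Milnor number mu = 5.

The Hessian of f at 0 is [[2, 0], [0, 0]] with rank 1, so corank 1. A Groebner basis of the Jacobian ideal J(f) in C{p,q} is {p^3, p^2*q, -p + q^2}; counting standard monomials gives mu = 5. Corank 1: A-series; mu = 5 gives A_5.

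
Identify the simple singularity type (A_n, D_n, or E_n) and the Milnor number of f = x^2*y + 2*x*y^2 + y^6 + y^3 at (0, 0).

The Hessian of f at 0 is [[0, 0], [0, 0]] with rank 0, so corank 2. A Groebner basis of the Jacobian ideal J(f) in C{x,y} is {x^2/6 + y^5 - y^2/6, x^3 + y^3, x*y + y^2}; counting standard monomials gives mu = 7. Corank 2; j^3 = y*(x + y)^2 has shape L^2 M (L != M), so D-series; mu = 7 gives D_7.

Type D7, Milnor number mu = 7.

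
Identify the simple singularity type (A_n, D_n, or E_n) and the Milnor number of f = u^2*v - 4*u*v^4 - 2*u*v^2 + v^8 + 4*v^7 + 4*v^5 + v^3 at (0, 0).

Type D_{9}, Milnor number mu = 9.

The Hessian of f at 0 is [[0, 0], [0, 0]] with rank 0, so corank 2. A Groebner basis of the Jacobian ideal J(f) in C{u,v} is {u^2*v^2 - 2*u^2*v - u^2 + 4*u*v^2 + 3*u*v/2 - 2*v^3 - v^2/2, -u^2*v - u^2/2 + u*v^3 + 2*u*v^2 + u*v/2 - v^3, -u*v/2 + v^4 + v^2/2, u^3 - 3*u^2*v + 3*u*v^2 - v^3}; counting standard monomials gives mu = 9. Corank 2; j^3 = v*(u - v)^2 has shape L^2 M (L != M), so D-series; mu = 9 gives D_9.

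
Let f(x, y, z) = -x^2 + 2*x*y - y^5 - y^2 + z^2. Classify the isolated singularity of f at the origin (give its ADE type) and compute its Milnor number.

The Hessian of f at 0 has rank 2. Corank 1: A-series; mu = 4 gives A_4.

Type A_4, Milnor number mu = 4.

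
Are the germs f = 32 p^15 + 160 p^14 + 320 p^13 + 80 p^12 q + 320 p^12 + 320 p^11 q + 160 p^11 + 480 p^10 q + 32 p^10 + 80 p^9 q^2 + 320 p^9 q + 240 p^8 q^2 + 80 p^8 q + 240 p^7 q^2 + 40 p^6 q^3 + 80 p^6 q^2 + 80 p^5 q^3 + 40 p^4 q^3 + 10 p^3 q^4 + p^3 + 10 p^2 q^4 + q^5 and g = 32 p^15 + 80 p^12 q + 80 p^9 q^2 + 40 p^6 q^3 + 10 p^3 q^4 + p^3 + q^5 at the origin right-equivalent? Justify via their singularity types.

Yes.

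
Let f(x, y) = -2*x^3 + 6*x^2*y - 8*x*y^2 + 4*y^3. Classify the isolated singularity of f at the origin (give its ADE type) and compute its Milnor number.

The Hessian of f at 0 is [[0, 0], [0, 0]] with rank 0, so corank 2. A Groebner basis of the Jacobian ideal J(f) in C{x,y} is {y^3, x^2 - 2*y^2/3, x*y - y^2}; counting standard monomials gives mu = 4. Corank 2; j^3 = -2*(x - y)*(x^2 - 2*x*y + 2*y^2) splits into three distinct lines over C (the quadratic factor has nonzero discriminant), so D_4.

Type D4, Milnor number mu = 4.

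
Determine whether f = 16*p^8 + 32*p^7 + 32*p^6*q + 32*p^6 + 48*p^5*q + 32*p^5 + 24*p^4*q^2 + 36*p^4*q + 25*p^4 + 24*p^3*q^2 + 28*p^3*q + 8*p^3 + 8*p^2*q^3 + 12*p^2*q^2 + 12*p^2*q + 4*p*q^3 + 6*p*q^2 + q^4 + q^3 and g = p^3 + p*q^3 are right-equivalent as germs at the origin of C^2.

No.

The Hessian of f at 0 has rank 0. Corank 2; j^3 = (2*p + q)^3 is a perfect cube, so E-series; the 4-jet and mu = 6 give E_6. The Hessian of g at 0 has rank 0. Corank 2; j^3 = p^3 is a perfect cube, so E-series; the 4-jet and mu = 7 give E_7. f is E_6 but g is E_7, hence not right-equivalent.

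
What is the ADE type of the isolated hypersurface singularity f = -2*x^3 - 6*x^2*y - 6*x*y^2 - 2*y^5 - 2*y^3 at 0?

The Hessian of f at 0 is [[0, 0], [0, 0]] with rank 0, so corank 2. A Groebner basis of the Jacobian ideal J(f) in C{x,y} is {y^4, x^2 + 2*x*y + y^2}; counting standard monomials gives mu = 8. Corank 2; j^3 = -2*(x + y)^3 is a perfect cube, so E-series; the 5-jet and mu = 8 give E_8.

E_{8}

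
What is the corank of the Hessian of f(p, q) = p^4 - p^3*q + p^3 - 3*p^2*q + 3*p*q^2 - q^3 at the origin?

2

Hessian at 0 has rank 0.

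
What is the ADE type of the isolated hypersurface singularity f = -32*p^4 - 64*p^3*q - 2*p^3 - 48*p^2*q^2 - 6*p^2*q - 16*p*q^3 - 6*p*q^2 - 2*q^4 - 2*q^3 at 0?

E_{6}

The Hessian of f at 0 has rank 0. Corank 2; j^3 = -2*(p + q)^3 is a perfect cube, so E-series; the 4-jet and mu = 6 give E_6.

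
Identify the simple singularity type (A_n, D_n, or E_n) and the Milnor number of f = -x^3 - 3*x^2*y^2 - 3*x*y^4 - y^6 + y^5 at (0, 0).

Type E8, Milnor number mu = 8.

The Hessian of f at 0 has rank 0. Corank 2; j^3 = -x^3 is a perfect cube, so E-series; the 5-jet and mu = 8 give E_8.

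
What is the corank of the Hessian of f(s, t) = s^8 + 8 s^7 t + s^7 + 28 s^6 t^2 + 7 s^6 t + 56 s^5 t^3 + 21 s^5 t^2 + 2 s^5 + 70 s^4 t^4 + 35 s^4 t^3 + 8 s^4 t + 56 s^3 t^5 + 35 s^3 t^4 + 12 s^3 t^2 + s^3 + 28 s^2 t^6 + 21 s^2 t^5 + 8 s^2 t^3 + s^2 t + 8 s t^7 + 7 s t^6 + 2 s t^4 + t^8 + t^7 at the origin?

2

Hessian at 0 has rank 0.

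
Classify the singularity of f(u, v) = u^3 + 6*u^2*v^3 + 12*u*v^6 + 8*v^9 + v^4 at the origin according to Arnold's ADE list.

E_{6}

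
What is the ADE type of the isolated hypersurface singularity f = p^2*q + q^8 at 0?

The Hessian of f at 0 is [[0, 0], [0, 0]] with rank 0, so corank 2. A Groebner basis of the Jacobian ideal J(f) in C{p,q} is {p^2/8 + q^7, p^3, p*q}; counting standard monomials gives mu = 9. Corank 2; j^3 = p^2*q has shape L^2 M (L != M), so D-series; mu = 9 gives D_9.

D_9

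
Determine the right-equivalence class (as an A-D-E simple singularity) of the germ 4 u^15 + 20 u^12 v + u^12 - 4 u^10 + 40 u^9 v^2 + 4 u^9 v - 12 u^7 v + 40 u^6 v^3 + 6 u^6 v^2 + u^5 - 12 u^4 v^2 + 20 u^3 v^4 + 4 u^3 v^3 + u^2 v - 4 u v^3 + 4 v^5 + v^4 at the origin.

The Hessian of f at 0 has rank 0. Corank 2; j^3 = u^2*v has shape L^2 M (L != M), so D-series; mu = 5 gives D_5.

D5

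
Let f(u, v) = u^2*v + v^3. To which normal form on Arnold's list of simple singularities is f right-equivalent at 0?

The Hessian of f at 0 is [[0, 0], [0, 0]] with rank 0, so corank 2. A Groebner basis of the Jacobian ideal J(f) in C{u,v} is {v^3, u^2 + 3*v^2, u*v}; counting standard monomials gives mu = 4. Corank 2; j^3 = v*(u^2 + v^2) splits into three distinct lines over C (the quadratic factor has nonzero discriminant), so D_4.

D_4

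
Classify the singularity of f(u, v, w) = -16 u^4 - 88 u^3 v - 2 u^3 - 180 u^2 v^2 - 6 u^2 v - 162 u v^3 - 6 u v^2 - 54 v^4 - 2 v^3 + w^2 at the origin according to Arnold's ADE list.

E_{7}

The Hessian of f at 0 has rank 1. Corank 2; j^3 = -2*(u + v)^3 is a perfect cube, so E-series; the 4-jet and mu = 7 give E_7.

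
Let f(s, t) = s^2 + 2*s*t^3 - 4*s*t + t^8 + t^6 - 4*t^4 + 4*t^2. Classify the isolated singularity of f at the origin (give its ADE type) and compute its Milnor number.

Type A_{7}, Milnor number mu = 7.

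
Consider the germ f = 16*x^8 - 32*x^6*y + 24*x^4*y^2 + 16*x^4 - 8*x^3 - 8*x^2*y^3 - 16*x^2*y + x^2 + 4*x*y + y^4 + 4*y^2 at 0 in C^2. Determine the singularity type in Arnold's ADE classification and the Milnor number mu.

The Hessian of f at 0 is [[2, 4], [4, 8]] with rank 1, so corank 1. A Groebner basis of the Jacobian ideal J(f) in C{x,y} is {x^2 - x/4 - y/2, x*y + x/8 + y/4, -x/16 + y^2 - y/8}; counting standard monomials gives mu = 3. Corank 1: A-series; mu = 3 gives A_3.

Type A3, Milnor number mu = 3.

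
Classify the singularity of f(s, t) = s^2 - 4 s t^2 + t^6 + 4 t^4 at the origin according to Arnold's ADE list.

A_5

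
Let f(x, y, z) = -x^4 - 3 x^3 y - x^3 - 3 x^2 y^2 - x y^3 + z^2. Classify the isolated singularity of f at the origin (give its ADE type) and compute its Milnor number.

Type E_{7}, Milnor number mu = 7.

The Hessian of f at 0 is [[0, 0, 0], [0, 0, 0], [0, 0, 2]] with rank 1, so corank 2. A Groebner basis of the Jacobian ideal J(f) in C{x,y,z} is {3*x^2 + y^4 + y^3, x^3, x^2*y - x^2 - y^3/3, 2*x^2 + x*y^2 + 2*y^3/3, z}; counting standard monomials gives mu = 7. Corank 2; j^3 = -x^3 is a perfect cube, so E-series; the 4-jet and mu = 7 give E_7.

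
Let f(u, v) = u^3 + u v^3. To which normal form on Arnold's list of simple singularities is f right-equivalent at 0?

E7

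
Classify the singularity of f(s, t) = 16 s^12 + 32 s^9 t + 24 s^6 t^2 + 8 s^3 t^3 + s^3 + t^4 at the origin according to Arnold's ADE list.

E_6

The Hessian of f at 0 has rank 0. Corank 2; j^3 = s^3 is a perfect cube, so E-series; the 4-jet and mu = 6 give E_6.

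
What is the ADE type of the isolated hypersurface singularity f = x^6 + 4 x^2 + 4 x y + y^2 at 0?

The Hessian of f at 0 is [[8, 4], [4, 2]] with rank 1, so corank 1. A Groebner basis of the Jacobian ideal J(f) in C{x,y} is {y^5, x + y/2}; counting standard monomials gives mu = 5. Corank 1: A-series; mu = 5 gives A_5.

A_{5}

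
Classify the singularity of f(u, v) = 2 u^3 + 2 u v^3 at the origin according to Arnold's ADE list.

E7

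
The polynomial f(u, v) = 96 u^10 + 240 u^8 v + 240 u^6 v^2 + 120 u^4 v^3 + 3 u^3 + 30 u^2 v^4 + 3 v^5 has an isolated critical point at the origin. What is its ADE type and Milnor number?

Type E8, Milnor number mu = 8.

The Hessian of f at 0 has rank 0. Corank 2; j^3 = 3*u^3 is a perfect cube, so E-series; the 5-jet and mu = 8 give E_8.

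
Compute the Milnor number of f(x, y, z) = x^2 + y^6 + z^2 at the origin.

The Hessian of f at 0 is [[2, 0, 0], [0, 0, 0], [0, 0, 2]] with rank 2, so corank 1. A Groebner basis of the Jacobian ideal J(f) in C{x,y,z} is {y^5, x, z}; counting standard monomials gives mu = 5. Corank 1: A-series; mu = 5 gives A_5.

5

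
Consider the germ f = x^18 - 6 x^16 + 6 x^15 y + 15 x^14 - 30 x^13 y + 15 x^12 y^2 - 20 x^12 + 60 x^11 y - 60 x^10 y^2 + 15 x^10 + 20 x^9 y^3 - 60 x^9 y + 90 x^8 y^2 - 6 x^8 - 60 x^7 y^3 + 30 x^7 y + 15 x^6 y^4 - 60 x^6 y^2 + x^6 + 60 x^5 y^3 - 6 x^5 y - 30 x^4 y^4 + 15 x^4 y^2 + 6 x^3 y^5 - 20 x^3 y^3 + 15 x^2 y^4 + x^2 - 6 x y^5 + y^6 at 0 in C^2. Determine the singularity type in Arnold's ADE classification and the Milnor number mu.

Type A5, Milnor number mu = 5.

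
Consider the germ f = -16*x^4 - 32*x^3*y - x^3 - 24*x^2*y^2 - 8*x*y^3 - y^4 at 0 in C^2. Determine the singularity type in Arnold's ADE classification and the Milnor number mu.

Type E6, Milnor number mu = 6.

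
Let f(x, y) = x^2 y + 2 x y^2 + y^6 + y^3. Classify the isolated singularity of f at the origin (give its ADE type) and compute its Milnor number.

The Hessian of f at 0 has rank 0. Corank 2; j^3 = y*(x + y)^2 has shape L^2 M (L != M), so D-series; mu = 7 gives D_7.

Type D7, Milnor number mu = 7.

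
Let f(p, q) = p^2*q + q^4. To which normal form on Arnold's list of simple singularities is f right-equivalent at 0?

The Hessian of f at 0 is [[0, 0], [0, 0]] with rank 0, so corank 2. A Groebner basis of the Jacobian ideal J(f) in C{p,q} is {p^3, p^2/4 + q^3, p*q}; counting standard monomials gives mu = 5. Corank 2; j^3 = p^2*q has shape L^2 M (L != M), so D-series; mu = 5 gives D_5.

D_{5}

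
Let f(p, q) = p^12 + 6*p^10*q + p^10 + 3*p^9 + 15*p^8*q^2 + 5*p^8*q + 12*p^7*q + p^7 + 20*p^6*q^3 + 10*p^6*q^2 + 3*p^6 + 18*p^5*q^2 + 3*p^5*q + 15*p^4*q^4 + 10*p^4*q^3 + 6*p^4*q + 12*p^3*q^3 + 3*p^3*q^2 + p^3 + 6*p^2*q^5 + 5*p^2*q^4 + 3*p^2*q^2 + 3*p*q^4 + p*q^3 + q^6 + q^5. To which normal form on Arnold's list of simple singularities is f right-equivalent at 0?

E7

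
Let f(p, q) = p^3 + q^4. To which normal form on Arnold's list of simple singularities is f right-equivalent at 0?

The Hessian of f at 0 is [[0, 0], [0, 0]] with rank 0, so corank 2. A Groebner basis of the Jacobian ideal J(f) in C{p,q} is {q^3, p^2}; counting standard monomials gives mu = 6. Corank 2; j^3 = p^3 is a perfect cube, so E-series; the 4-jet and mu = 6 give E_6.

E_6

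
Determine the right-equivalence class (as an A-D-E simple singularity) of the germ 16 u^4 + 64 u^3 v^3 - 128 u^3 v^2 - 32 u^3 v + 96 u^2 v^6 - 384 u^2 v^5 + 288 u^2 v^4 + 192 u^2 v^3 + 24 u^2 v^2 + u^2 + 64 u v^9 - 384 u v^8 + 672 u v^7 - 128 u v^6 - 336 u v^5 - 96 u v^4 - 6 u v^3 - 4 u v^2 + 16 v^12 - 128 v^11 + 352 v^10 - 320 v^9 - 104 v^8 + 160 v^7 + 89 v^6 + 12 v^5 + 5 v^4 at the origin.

The Hessian of f at 0 has rank 1. Corank 1: A-series; mu = 3 gives A_3.

A3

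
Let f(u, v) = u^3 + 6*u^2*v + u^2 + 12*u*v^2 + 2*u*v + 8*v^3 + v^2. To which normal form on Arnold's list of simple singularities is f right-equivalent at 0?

A_2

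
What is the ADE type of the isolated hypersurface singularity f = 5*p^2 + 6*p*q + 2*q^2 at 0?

The Hessian of f at 0 is [[10, 6], [6, 4]] with rank 2, so corank 0. A Groebner basis of the Jacobian ideal J(f) in C{p,q} is {p, q}; counting standard monomials gives mu = 1. Corank 0: nondegenerate Morse point, so A_1.

A_1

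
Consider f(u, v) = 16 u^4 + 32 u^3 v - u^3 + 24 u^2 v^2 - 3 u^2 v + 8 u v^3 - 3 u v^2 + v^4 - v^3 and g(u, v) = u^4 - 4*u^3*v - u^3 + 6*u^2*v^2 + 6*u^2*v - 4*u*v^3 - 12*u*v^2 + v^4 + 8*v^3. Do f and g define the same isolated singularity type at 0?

Yes.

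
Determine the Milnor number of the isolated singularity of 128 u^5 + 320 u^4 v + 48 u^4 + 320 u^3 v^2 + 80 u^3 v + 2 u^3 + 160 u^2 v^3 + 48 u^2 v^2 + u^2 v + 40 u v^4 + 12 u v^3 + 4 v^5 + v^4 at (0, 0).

5

The Hessian of f at 0 is [[0, 0], [0, 0]] with rank 0, so corank 2. A Groebner basis of the Jacobian ideal J(f) in C{u,v} is {u*v^2, -u*v/6 + v^3, u^2 + 2*u*v/3}; counting standard monomials gives mu = 5. Corank 2; j^3 = u^2*(2*u + v) has shape L^2 M (L != M), so D-series; mu = 5 gives D_5.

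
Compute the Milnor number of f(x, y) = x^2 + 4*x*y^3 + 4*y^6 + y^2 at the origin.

The Hessian of f at 0 is [[2, 0], [0, 2]] with rank 2, so corank 0. A Groebner basis of the Jacobian ideal J(f) in C{x,y} is {x, y}; counting standard monomials gives mu = 1. Corank 0: nondegenerate Morse point, so A_1.

1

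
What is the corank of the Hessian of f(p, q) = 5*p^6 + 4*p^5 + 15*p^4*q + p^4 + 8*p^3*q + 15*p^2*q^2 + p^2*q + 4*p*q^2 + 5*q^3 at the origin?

Hessian at 0 has rank 0.

2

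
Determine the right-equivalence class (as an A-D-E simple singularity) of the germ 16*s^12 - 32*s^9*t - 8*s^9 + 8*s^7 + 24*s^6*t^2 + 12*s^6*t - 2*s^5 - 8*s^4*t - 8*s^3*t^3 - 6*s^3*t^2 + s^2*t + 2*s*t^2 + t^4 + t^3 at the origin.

D_{5}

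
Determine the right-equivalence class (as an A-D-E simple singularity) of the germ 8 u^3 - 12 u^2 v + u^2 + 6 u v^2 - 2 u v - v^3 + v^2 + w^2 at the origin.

A2

The Hessian of f at 0 has rank 2. Corank 1: A-series; mu = 2 gives A_2.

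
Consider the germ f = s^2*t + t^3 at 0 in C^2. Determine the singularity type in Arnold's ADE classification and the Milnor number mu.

Type D4, Milnor number mu = 4.

The Hessian of f at 0 is [[0, 0], [0, 0]] with rank 0, so corank 2. A Groebner basis of the Jacobian ideal J(f) in C{s,t} is {t^3, s^2 + 3*t^2, s*t}; counting standard monomials gives mu = 4. Corank 2; j^3 = t*(s^2 + t^2) splits into three distinct lines over C (the quadratic factor has nonzero discriminant), so D_4.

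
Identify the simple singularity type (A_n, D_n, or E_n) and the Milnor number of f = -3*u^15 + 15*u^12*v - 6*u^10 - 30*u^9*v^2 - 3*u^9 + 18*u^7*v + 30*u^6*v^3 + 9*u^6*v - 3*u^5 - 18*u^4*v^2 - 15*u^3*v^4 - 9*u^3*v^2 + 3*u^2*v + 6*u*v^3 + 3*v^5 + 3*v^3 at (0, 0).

Type D_{4}, Milnor number mu = 4.

The Hessian of f at 0 has rank 0. Corank 2; j^3 = 3*v*(u^2 + v^2) splits into three distinct lines over C (the quadratic factor has nonzero discriminant), so D_4.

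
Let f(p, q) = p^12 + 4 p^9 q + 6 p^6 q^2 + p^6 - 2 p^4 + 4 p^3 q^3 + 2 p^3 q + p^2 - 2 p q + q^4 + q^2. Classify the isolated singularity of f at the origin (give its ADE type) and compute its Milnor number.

Type A_{3}, Milnor number mu = 3.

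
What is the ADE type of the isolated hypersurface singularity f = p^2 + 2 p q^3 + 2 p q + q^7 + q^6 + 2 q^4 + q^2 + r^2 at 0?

A_6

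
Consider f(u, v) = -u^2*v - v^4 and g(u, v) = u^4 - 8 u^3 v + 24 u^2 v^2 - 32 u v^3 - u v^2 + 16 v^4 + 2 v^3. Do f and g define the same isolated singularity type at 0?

Yes.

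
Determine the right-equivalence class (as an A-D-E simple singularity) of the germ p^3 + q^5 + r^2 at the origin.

E_{8}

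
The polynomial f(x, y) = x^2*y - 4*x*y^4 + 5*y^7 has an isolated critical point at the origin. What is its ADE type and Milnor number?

The Hessian of f at 0 has rank 0. Corank 2; j^3 = x^2*y has shape L^2 M (L != M), so D-series; mu = 8 gives D_8.

Type D_{8}, Milnor number mu = 8.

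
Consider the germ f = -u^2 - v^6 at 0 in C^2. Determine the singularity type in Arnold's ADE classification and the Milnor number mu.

Type A_5, Milnor number mu = 5.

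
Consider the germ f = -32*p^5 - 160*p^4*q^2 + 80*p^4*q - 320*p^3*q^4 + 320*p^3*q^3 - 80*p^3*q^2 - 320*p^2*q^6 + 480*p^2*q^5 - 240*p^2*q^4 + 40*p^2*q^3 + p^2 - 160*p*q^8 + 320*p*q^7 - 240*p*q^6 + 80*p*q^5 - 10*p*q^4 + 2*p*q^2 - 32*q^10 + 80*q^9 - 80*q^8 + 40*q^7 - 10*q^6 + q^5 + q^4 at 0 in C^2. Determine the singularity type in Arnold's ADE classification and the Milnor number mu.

Type A_{4}, Milnor number mu = 4.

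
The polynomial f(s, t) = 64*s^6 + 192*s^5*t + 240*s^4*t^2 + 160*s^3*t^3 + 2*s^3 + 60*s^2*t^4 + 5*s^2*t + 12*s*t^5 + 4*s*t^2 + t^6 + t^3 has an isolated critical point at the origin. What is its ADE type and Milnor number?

The Hessian of f at 0 has rank 0. Corank 2; j^3 = (s + t)^2*(2*s + t) has shape L^2 M (L != M), so D-series; mu = 7 gives D_7.

Type D_7, Milnor number mu = 7.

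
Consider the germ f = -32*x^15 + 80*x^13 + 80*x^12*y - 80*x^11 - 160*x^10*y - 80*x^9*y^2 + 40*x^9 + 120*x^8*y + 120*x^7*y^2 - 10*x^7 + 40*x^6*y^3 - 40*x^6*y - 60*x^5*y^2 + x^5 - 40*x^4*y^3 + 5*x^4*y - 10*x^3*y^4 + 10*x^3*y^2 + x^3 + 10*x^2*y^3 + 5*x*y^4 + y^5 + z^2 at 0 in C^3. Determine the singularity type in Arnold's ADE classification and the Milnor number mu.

Type E_{8}, Milnor number mu = 8.

The Hessian of f at 0 is [[0, 0, 0], [0, 0, 0], [0, 0, 2]] with rank 1, so corank 2. A Groebner basis of the Jacobian ideal J(f) in C{x,y,z} is {y^5, x*y^3 + y^4/4, x^2, z}; counting standard monomials gives mu = 8. Corank 2; j^3 = x^3 is a perfect cube, so E-series; the 5-jet and mu = 8 give E_8.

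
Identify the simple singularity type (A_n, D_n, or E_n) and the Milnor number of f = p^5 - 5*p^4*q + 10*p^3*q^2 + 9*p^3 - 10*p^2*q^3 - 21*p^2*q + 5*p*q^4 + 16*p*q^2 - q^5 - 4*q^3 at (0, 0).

Type D_{6}, Milnor number mu = 6.

The Hessian of f at 0 is [[0, 0], [0, 0]] with rank 0, so corank 2. A Groebner basis of the Jacobian ideal J(f) in C{p,q} is {243*p*q/5 + q^4 - 162*q^2/5, p*q^2 - 2*q^3/3, p^2 - 5*p*q/3 + 2*q^2/3}; counting standard monomials gives mu = 6. Corank 2; j^3 = (p - q)*(3*p - 2*q)^2 has shape L^2 M (L != M), so D-series; mu = 6 gives D_6.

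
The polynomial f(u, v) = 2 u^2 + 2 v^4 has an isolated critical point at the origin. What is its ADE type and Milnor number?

Type A_3, Milnor number mu = 3.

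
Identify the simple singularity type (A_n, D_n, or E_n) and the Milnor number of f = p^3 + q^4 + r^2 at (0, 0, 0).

Type E_6, Milnor number mu = 6.

The Hessian of f at 0 has rank 1. Corank 2; j^3 = p^3 is a perfect cube, so E-series; the 4-jet and mu = 6 give E_6.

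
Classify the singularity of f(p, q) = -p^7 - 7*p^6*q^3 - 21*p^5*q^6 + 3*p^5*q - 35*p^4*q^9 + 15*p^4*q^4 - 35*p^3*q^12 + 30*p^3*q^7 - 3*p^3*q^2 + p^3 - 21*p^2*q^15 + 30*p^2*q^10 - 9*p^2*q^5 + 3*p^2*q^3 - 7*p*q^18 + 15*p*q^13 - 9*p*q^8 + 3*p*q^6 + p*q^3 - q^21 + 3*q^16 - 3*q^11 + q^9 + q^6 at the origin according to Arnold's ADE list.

E7

The Hessian of f at 0 is [[0, 0], [0, 0]] with rank 0, so corank 2. A Groebner basis of the Jacobian ideal J(f) in C{p,q} is {p^3, p*q^2, 3*p^2 + q^3}; counting standard monomials gives mu = 7. Corank 2; j^3 = p^3 is a perfect cube, so E-series; the 4-jet and mu = 7 give E_7.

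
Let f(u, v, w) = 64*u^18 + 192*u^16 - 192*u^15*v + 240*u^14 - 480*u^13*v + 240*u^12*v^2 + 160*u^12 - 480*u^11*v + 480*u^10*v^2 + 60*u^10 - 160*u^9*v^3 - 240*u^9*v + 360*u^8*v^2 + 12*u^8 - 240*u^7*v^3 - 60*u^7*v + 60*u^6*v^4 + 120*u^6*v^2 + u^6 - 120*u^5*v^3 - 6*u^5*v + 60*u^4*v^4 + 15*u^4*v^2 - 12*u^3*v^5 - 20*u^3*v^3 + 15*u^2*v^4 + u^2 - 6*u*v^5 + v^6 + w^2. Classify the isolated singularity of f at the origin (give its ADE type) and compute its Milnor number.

The Hessian of f at 0 has rank 2. Corank 1: A-series; mu = 5 gives A_5.

Type A_5, Milnor number mu = 5.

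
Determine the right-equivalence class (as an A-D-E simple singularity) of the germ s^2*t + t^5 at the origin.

The Hessian of f at 0 has rank 0. Corank 2; j^3 = s^2*t has shape L^2 M (L != M), so D-series; mu = 6 gives D_6.

D_6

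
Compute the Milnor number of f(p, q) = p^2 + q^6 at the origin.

5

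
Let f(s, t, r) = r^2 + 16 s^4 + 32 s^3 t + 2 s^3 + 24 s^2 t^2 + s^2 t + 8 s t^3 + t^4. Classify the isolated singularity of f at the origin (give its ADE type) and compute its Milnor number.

Type D5, Milnor number mu = 5.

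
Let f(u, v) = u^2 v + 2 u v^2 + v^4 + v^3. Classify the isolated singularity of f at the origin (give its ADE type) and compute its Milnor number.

Type D_{5}, Milnor number mu = 5.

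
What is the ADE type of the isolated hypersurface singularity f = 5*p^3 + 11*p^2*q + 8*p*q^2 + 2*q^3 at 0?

D_{4}

The Hessian of f at 0 has rank 0. Corank 2; j^3 = (p + q)*(5*p^2 + 6*p*q + 2*q^2) splits into three distinct lines over C (the quadratic factor has nonzero discriminant), so D_4.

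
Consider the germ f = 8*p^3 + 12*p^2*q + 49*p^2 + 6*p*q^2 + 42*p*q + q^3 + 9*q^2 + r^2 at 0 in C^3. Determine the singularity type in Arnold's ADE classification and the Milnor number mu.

Type A_{2}, Milnor number mu = 2.

The Hessian of f at 0 has rank 2. Corank 1: A-series; mu = 2 gives A_2.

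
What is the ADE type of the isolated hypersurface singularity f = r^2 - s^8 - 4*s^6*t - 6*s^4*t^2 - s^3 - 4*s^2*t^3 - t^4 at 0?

The Hessian of f at 0 is [[0, 0, 0], [0, 0, 0], [0, 0, 2]] with rank 1, so corank 2. A Groebner basis of the Jacobian ideal J(f) in C{s,t,r} is {t^3, s^2, r}; counting standard monomials gives mu = 6. Corank 2; j^3 = -s^3 is a perfect cube, so E-series; the 4-jet and mu = 6 give E_6.

E_{6}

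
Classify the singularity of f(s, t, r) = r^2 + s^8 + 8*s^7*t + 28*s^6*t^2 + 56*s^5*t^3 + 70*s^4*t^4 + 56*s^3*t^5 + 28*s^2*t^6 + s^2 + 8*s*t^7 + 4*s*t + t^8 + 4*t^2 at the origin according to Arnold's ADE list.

A7

The Hessian of f at 0 has rank 2. Corank 1: A-series; mu = 7 gives A_7.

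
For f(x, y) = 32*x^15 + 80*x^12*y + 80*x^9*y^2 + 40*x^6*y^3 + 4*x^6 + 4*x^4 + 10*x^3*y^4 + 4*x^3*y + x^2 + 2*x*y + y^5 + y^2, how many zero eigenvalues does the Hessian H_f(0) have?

Hessian at 0 has rank 1.

1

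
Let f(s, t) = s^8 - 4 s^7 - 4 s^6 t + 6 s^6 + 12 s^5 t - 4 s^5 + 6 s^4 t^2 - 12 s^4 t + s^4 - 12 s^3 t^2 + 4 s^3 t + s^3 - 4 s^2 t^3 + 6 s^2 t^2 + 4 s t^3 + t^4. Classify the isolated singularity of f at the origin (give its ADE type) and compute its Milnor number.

Type E6, Milnor number mu = 6.

The Hessian of f at 0 has rank 0. Corank 2; j^3 = s^3 is a perfect cube, so E-series; the 4-jet and mu = 6 give E_6.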